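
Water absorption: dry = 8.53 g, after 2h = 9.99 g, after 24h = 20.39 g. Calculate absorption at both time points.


2h absorption = 17.1%
24h absorption = 139.0%


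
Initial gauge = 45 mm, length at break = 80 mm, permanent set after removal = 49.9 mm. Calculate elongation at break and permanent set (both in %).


Elongation at break = (80 - 45) / 45 x 100 = 77.8%
Permanent set = (49.9 - 45) / 45 x 100 = 10.9%


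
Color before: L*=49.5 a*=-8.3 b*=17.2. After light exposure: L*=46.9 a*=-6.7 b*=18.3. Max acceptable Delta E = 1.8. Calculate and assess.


dL = -2.6, da = 1.6, db = 1.1
dE = sqrt((-2.6)^2 + (1.6)^2 + (1.1)^2) = 3.24
Max = 1.8
Passes: No


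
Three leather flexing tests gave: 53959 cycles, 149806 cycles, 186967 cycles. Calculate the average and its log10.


Average = 130244 cycles
log10 = 5.11


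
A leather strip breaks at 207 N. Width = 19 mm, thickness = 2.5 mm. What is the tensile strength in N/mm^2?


4.36 N/mm^2

Cross-sectional area = 19 x 2.5 = 47.5 mm^2
Tensile strength = 207 / 47.5 = 4.36 N/mm^2


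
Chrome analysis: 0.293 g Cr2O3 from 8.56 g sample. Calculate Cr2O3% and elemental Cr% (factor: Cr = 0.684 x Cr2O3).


Cr2O3 = 3.42%
Cr = 2.34%

Cr2O3% = 0.293 / 8.56 x 100 = 3.42%
Cr% = 3.42 x 0.684 = 2.34%


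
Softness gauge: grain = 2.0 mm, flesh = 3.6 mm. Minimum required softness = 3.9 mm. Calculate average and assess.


Average = (2.0 + 3.6) / 2 = 2.80 mm
Minimum = 3.9 mm
Meets requirement: No


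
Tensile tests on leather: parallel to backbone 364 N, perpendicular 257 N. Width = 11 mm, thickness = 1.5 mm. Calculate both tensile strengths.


Parallel = 22.06 N/mm^2
Perpendicular = 15.58 N/mm^2

Area = 11 x 1.5 = 16.5 mm^2
TS (parallel) = 364 / 16.5 = 22.06 N/mm^2
TS (perpendicular) = 257 / 16.5 = 15.58 N/mm^2


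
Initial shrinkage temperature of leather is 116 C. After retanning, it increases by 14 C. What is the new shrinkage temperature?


130 C

New Ts = 116 + 14 = 130 C


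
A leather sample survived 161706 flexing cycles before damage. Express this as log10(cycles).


log10(161706) = 5.21


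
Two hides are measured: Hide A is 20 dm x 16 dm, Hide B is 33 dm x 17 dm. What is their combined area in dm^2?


881 dm^2

Hide A area = 20 x 16 = 320 dm^2
Hide B area = 33 x 17 = 561 dm^2
Total = 320 + 561 = 881 dm^2


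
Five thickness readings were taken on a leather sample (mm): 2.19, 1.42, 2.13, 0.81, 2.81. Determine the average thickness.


1.87 mm

Sum = 2.19 + 1.42 + 2.13 + 0.81 + 2.81 = 9.36
Average = 9.36 / 5 = 1.87 mm


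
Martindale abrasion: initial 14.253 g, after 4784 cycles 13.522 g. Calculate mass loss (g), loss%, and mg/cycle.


Loss = 14.253 - 13.522 = 0.731 g
Loss% = 0.731 / 14.253 x 100 = 5.13%
Rate = 0.731 / 4784 x 1000 = 0.153 mg/cycle


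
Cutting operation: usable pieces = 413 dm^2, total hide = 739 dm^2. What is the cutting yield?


55.9%


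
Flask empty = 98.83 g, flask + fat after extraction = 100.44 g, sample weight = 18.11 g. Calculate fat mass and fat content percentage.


Fat mass = 100.44 - 98.83 = 1.61 g
Fat% = 1.61 / 18.11 x 100 = 8.9%


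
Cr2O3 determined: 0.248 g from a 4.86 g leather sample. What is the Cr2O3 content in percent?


5.10%

Cr2O3% = 0.248 / 4.86 x 100
Cr2O3% = 5.10%


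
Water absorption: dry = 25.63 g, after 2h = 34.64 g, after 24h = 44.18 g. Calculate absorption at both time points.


WA (2h) = (34.64 - 25.63) / 25.63 x 100 = 35.2%
WA (24h) = (44.18 - 25.63) / 25.63 x 100 = 72.4%


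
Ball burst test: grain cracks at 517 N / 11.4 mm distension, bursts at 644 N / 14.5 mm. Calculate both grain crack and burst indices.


Crack index = 517 / 11.4 = 45.4 N/mm
Burst index = 644 / 14.5 = 44.4 N/mm


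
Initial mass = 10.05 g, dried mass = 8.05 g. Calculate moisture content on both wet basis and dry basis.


Wet basis = 19.9%
Dry basis = 24.8%

Moisture lost = 10.05 - 8.05 = 2.00 g
Wet basis MC = 2.00 / 10.05 x 100 = 19.9%
Dry basis MC = 2.00 / 8.05 x 100 = 24.8%


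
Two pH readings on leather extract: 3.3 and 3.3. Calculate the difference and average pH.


Difference = |3.3 - 3.3| = 0.0
Average = (3.3 + 3.3) / 2 = 3.30


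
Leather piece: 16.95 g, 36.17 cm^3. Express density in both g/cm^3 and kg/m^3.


0.469 g/cm^3
469 kg/m^3


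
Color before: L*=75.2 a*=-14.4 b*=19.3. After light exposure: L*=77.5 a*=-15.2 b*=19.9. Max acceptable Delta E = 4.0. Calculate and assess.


Delta E = 2.51
Passes: Yes

dL = 2.3, da = -0.8, db = 0.6
dE = sqrt((2.3)^2 + (-0.8)^2 + (0.6)^2) = 2.51
Max = 4.0
Passes: Yes


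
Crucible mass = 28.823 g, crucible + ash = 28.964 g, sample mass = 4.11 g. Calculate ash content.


Ash mass = 0.141 g
Ash content = 3.43%


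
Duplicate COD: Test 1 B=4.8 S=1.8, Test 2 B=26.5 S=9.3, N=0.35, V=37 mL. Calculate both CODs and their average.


COD1 = (4.8 - 1.8) x 0.35 x 8000 / 37 = 227.0 mg/L
COD2 = (26.5 - 9.3) x 0.35 x 8000 / 37 = 1301.6 mg/L
Average = (227.0 + 1301.6) / 2 = 764.3 mg/L


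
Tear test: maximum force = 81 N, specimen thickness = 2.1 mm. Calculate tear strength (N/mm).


Tear strength = force / thickness
Tear = 81 / 2.1 = 38.6 N/mm


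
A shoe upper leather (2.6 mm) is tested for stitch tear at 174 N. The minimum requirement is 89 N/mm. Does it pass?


STS = 66.9 N/mm
Passes: No

STS = 174 / 2.6 = 66.9 N/mm
Minimum required: 89 N/mm
Passes: No


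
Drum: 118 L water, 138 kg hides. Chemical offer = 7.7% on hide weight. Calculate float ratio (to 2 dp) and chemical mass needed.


Float ratio = 118 / 138 = 0.86
Chemical = 138 x 7.7 / 100 = 10.626 kg


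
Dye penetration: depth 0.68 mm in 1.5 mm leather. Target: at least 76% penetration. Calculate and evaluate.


Penetration = 45.3%
Meets target: No

Penetration = 0.68 / 1.5 x 100 = 45.3%
Target: 76%
Meets target: No


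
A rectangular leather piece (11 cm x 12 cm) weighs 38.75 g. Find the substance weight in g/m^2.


2935.6 g/m^2

Area = 11 x 12 = 132 cm^2
SW = 38.75 / 132 x 10000 = 2935.6 g/m^2


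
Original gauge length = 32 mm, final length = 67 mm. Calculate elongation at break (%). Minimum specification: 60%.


Elongation = 109.4%
Meets spec: Yes


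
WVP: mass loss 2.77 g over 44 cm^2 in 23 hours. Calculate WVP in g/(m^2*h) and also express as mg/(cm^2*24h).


WVP = 27.37 g/(m^2*h)
Daily rate = 65.69 mg/(cm^2*24h)

WVP = 2.77 / (44 x 23) x 10000 = 27.37 g/(m^2*h)
Mass loss in mg = 2.77 x 1000 = 2770 mg
Per cm^2 per 24h in mg: 2770 x 24 / (44 x 23) = 66480 / 1012 = 65.69 mg/(cm^2*24h)


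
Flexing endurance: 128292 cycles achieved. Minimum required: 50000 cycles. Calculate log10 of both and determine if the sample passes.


log10(128292) = 5.11
log10(50000) = 4.70
Passes: Yes


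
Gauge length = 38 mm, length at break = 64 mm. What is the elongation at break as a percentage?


68.4%


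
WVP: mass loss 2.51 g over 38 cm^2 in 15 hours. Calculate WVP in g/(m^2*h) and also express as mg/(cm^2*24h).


WVP = 2.51 / (38 x 15) x 10000 = 44.04 g/(m^2*h)
Mass loss in mg = 2.51 x 1000 = 2510 mg
Per cm^2 per 24h in mg: 2510 x 24 / (38 x 15) = 60240 / 570 = 105.68 mg/(cm^2*24h)


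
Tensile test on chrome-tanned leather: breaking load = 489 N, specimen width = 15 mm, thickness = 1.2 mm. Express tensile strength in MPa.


27.17 MPa

Cross-section = 15 x 1.2 = 18.0 mm^2
TS = 489 / 18.0 = 27.17 MPa
(1 N/mm^2 = 1 MPa)


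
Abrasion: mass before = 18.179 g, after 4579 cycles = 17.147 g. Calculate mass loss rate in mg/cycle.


0.225 mg/cycle


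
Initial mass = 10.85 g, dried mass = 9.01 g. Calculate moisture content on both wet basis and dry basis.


Wet basis = 17.0%
Dry basis = 20.4%

Moisture lost = 10.85 - 9.01 = 1.84 g
Wet basis MC = 1.84 / 10.85 x 100 = 17.0%
Dry basis MC = 1.84 / 9.01 x 100 = 20.4%


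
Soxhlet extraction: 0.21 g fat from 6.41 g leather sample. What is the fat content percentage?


Fat content = 0.21 / 6.41 x 100
Fat = 3.3%


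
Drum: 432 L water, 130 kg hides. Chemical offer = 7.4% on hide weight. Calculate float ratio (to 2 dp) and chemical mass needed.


Float ratio = 3.32
Chemical needed = 9.62 kg

Float ratio = 432 / 130 = 3.32
Chemical = 130 x 7.4 / 100 = 9.62 kg


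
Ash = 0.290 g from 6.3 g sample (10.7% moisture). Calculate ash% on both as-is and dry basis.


As-is ash = 4.60%
Dry-basis ash = 5.15%

As-is ash% = 0.290 / 6.3 x 100 = 4.60%
Dry mass = 6.3 x (100 - 10.7) / 100 = 5.6259 g
Dry-basis ash% = 0.290 / 5.6259 x 100 = 5.15%


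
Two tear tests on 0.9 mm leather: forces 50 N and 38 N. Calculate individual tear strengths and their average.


Tear 1 = 55.6 N/mm
Tear 2 = 42.2 N/mm
Average = 48.9 N/mm

Tear 1 = 50 / 0.9 = 55.6 N/mm
Tear 2 = 38 / 0.9 = 42.2 N/mm
Average = (55.6 + 42.2) / 2 = 48.9 N/mm


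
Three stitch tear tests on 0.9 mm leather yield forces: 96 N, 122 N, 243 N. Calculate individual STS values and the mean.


STS1 = 96 / 0.9 = 106.7 N/mm
STS2 = 122 / 0.9 = 135.6 N/mm
STS3 = 243 / 0.9 = 270.0 N/mm
Mean = (106.7 + 135.6 + 270.0) / 3 = 170.8 N/mm


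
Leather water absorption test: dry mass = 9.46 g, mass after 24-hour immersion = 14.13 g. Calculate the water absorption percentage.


49.4%


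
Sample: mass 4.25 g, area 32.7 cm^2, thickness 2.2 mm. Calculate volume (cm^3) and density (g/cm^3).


Volume = 7.194 cm^3
Density = 0.591 g/cm^3

Thickness in cm = 2.2 / 10 = 0.22 cm
Volume = 32.7 x 0.22 = 7.194 cm^3
Density = 4.25 / 7.194 = 0.591 g/cm^3


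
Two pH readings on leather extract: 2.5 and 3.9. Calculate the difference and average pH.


Difference = |2.5 - 3.9| = 1.4
Average = (2.5 + 3.9) / 2 = 3.20


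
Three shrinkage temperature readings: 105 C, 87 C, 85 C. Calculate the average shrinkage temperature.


Average = (105 + 87 + 85) / 3
Average = 277 / 3 = 92.3 C


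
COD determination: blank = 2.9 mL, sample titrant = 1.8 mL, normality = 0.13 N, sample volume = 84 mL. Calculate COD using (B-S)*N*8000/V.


13.6 mg/L


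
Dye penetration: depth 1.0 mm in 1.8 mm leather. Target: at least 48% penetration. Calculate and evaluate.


Penetration = 55.6%
Meets target: Yes

Penetration = 1.0 / 1.8 x 100 = 55.6%
Target: 48%
Meets target: Yes


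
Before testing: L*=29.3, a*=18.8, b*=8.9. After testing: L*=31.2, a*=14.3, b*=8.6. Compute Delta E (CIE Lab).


Delta E = 4.89


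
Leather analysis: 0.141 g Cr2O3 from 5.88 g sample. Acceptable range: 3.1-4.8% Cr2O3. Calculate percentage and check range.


Cr2O3% = 0.141 / 5.88 x 100 = 2.40%
Acceptable range: 3.1 to 4.8%
Within range: No


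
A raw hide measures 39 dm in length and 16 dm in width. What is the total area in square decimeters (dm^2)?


Area = length x width
Area = 39 x 16 = 624 dm^2


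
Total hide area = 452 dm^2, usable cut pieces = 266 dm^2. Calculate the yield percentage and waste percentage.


Yield = 58.8%
Waste = 41.2%

Yield = 266 / 452 x 100 = 58.8%
Waste = 452 - 266 = 186 dm^2
Waste% = 100 - 58.8 = 41.2%


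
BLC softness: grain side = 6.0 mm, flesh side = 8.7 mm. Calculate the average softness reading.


Average = (6.0 + 8.7) / 2
Average = 7.35 mm


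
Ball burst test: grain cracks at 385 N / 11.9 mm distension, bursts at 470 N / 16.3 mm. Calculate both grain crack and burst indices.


Crack index = 32.4 N/mm
Burst index = 28.8 N/mm


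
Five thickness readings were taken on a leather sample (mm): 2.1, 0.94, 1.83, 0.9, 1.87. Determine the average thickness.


Sum = 2.1 + 0.94 + 1.83 + 0.9 + 1.87 = 7.64
Average = 7.64 / 5 = 1.53 mm


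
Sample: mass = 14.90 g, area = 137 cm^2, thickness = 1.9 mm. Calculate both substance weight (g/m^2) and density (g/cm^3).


SW = 14.90 / 137 x 10000 = 1087.6 g/m^2
Volume = 137 x 1.9 / 10 = 26.03 cm^3
Density = 14.90 / 26.03 = 0.572 g/cm^3


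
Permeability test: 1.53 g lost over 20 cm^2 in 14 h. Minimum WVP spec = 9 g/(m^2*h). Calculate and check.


WVP = 54.64 g/(m^2*h)
Meets specification: Yes

WVP = 1.53 / (20 x 14) x 10000 = 54.64 g/(m^2*h)
Minimum: 9 g/(m^2*h)
Meets spec: Yes


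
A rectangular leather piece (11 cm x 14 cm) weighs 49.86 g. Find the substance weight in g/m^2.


3237.7 g/m^2


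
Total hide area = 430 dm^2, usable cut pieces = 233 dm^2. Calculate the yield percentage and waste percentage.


Yield = 233 / 430 x 100 = 54.2%
Waste = 430 - 233 = 197 dm^2
Waste% = 100 - 54.2 = 45.8%


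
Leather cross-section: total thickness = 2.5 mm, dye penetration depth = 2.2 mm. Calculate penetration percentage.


Penetration% = 2.2 / 2.5 x 100
Penetration = 88.0%


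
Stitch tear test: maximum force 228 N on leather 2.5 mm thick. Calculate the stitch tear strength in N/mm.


Stitch tear strength = force / thickness
STS = 228 / 2.5 = 91.2 N/mm


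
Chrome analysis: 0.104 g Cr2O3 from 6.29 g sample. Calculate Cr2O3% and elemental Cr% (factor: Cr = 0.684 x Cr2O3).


Cr2O3% = 0.104 / 6.29 x 100 = 1.65%
Cr% = 1.65 x 0.684 = 1.13%


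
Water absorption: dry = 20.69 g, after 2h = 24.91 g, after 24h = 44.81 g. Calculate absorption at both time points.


2h absorption = 20.4%
24h absorption = 116.6%


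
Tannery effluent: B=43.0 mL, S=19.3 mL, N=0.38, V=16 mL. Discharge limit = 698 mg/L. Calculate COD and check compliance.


COD = 4503.0 mg/L
Compliant: No

COD = (43.0 - 19.3) x 0.38 x 8000 / 16 = 4503.0 mg/L
Limit: 698 mg/L
Compliant: No


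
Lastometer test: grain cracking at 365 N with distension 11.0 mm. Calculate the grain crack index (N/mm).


33.2 N/mm


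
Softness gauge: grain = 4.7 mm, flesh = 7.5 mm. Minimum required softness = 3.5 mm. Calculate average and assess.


Average = (4.7 + 7.5) / 2 = 6.10 mm
Minimum = 3.5 mm
Meets requirement: Yes


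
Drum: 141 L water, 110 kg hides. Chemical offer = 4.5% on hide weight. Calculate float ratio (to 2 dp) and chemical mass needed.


Float ratio = 141 / 110 = 1.28
Chemical = 110 x 4.5 / 100 = 4.95 kg


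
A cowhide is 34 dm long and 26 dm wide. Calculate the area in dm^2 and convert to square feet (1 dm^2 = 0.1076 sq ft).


884 dm^2
95.12 sq ft

Area = 34 x 26 = 884 dm^2
Conversion: 884 x 0.1076 = 95.12 sq ft


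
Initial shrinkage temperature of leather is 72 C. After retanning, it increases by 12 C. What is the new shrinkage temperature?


New Ts = 72 + 12 = 84 C


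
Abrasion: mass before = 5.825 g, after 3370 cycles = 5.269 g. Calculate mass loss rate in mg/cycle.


Mass loss = 5.825 - 5.269 = 0.556 g
Rate = 0.556 / 3370 x 1000 = 0.165 mg/cycle


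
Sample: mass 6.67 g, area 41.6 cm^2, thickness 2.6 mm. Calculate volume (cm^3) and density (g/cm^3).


Thickness in cm = 2.6 / 10 = 0.26 cm
Volume = 41.6 x 0.26 = 10.816 cm^3
Density = 6.67 / 10.816 = 0.617 g/cm^3


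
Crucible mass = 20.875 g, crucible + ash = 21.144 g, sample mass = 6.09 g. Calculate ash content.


Ash mass = 0.269 g
Ash content = 4.42%

Ash mass = 21.144 - 20.875 = 0.269 g
Ash% = 0.269 / 6.09 x 100 = 4.42%


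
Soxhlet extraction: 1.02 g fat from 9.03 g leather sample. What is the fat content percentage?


11.3%

Fat content = 1.02 / 9.03 x 100
Fat = 11.3%


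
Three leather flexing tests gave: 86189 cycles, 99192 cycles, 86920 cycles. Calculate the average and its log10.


Average = (86189 + 99192 + 86920) / 3 = 90767 cycles
log10(90767) = 4.96


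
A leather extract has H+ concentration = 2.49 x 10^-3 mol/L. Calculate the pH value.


pH = 2.60

pH = -log10[H+]
pH = -log10(2.49 x 10^-3) = 2.60


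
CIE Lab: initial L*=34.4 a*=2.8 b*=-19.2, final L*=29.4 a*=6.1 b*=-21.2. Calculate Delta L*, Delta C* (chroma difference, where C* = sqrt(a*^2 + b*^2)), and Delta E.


Delta L* = -5.0
Delta C* = 2.66
Delta E = 6.32


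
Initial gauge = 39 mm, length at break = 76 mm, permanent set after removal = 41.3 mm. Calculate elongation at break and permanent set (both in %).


Elongation at break = 94.9%
Permanent set = 5.9%

Elongation at break = (76 - 39) / 39 x 100 = 94.9%
Permanent set = (41.3 - 39) / 39 x 100 = 5.9%


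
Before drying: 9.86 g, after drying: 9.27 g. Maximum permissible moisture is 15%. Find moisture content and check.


Moisture content = 6.0%
Acceptable: Yes


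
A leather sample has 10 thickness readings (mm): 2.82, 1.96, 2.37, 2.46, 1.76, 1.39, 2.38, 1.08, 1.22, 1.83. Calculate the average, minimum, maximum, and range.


Average = 1.93 mm
Min = 1.08 mm
Max = 2.82 mm
Range = 1.74 mm


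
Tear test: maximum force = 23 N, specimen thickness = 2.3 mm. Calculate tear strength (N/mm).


10.0 N/mm


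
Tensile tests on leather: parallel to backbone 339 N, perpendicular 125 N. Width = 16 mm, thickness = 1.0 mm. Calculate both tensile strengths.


Area = 16 x 1.0 = 16.0 mm^2
TS (parallel) = 339 / 16.0 = 21.19 N/mm^2
TS (perpendicular) = 125 / 16.0 = 7.81 N/mm^2


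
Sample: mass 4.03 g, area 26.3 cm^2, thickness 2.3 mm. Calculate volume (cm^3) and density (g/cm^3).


Volume = 6.049 cm^3
Density = 0.666 g/cm^3


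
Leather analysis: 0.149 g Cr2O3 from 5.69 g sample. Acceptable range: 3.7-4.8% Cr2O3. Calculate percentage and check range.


Cr2O3 = 2.62%
Within range: No

Cr2O3% = 0.149 / 5.69 x 100 = 2.62%
Acceptable range: 3.7 to 4.8%
Within range: No


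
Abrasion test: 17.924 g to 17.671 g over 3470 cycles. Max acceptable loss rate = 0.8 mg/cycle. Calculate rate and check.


Rate = 0.073 mg/cycle
Passes: Yes

Loss = 17.924 - 17.671 = 0.253 g
Rate = 0.253 g / 3470 cycles x 1000 = 0.073 mg/cycle
Max = 0.8 mg/cycle
Passes: Yes


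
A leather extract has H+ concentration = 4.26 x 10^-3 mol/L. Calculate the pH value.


pH = -log10[H+]
pH = -log10(4.26 x 10^-3) = 2.37


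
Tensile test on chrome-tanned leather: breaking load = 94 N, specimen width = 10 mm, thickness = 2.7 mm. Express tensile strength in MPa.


3.48 MPa


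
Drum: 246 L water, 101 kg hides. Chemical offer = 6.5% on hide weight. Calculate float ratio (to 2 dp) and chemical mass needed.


Float ratio = 246 / 101 = 2.44
Chemical = 101 x 6.5 / 100 = 6.565 kg


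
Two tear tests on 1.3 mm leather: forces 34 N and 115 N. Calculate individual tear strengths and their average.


Tear 1 = 26.2 N/mm
Tear 2 = 88.5 N/mm
Average = 57.4 N/mm

Tear 1 = 34 / 1.3 = 26.2 N/mm
Tear 2 = 115 / 1.3 = 88.5 N/mm
Average = (26.2 + 88.5) / 2 = 57.4 N/mm


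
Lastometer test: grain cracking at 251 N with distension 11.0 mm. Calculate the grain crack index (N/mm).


Grain crack index = force / distension
Index = 251 / 11.0 = 22.8 N/mm


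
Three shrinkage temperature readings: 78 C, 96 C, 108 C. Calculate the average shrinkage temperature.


Average = (78 + 96 + 108) / 3
Average = 282 / 3 = 94.0 C


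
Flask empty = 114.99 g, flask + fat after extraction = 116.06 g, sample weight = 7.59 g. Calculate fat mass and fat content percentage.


Fat mass = 1.07 g
Fat content = 14.1%

Fat mass = 116.06 - 114.99 = 1.07 g
Fat% = 1.07 / 7.59 x 100 = 14.1%


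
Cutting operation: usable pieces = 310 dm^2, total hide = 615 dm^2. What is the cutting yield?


50.4%

Yield = usable / total x 100
Yield = 310 / 615 x 100 = 50.4%


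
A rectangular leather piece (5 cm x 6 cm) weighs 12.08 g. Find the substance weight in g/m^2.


Area = 5 x 6 = 30 cm^2
SW = 12.08 / 30 x 10000 = 4026.7 g/m^2


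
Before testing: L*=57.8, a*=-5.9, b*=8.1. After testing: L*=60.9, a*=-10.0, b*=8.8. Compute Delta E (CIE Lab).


Delta E = 5.19

dL = 60.9 - 57.8 = 3.1
da = -10.0 - (-5.9) = -4.1
db = 8.8 - 8.1 = 0.7
dE = sqrt((3.1)^2 + (-4.1)^2 + (0.7)^2) = 5.19


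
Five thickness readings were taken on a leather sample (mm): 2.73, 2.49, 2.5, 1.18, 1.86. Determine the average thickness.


2.15 mm

Sum = 2.73 + 2.49 + 2.5 + 1.18 + 1.86 = 10.76
Average = 10.76 / 5 = 2.15 mm


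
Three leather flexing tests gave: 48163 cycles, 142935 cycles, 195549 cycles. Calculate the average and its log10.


Average = (48163 + 142935 + 195549) / 3 = 128882 cycles
log10(128882) = 5.11


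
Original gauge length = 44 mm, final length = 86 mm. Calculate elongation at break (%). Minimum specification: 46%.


Extension = 86 - 44 = 42 mm
Elongation = 42 / 44 x 100 = 95.5%
Minimum required: 46%
Meets specification: Yes


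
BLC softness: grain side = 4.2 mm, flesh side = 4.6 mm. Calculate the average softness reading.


4.40 mm


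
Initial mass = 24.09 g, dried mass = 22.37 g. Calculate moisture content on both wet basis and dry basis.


Moisture lost = 24.09 - 22.37 = 1.72 g
Wet basis MC = 1.72 / 24.09 x 100 = 7.1%
Dry basis MC = 1.72 / 22.37 x 100 = 7.7%


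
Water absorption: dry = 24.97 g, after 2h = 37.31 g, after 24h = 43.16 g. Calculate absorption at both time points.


2h absorption = 49.4%
24h absorption = 72.8%

WA (2h) = (37.31 - 24.97) / 24.97 x 100 = 49.4%
WA (24h) = (43.16 - 24.97) / 24.97 x 100 = 72.8%


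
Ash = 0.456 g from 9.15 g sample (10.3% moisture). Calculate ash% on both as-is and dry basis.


As-is ash% = 0.456 / 9.15 x 100 = 4.98%
Dry mass = 9.15 x (100 - 10.3) / 100 = 8.20755 g
Dry-basis ash% = 0.456 / 8.20755 x 100 = 5.56%


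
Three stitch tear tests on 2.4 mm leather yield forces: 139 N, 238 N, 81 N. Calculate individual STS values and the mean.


STS1 = 57.9 N/mm
STS2 = 99.2 N/mm
STS3 = 33.8 N/mm
Mean = 63.6 N/mm

STS1 = 139 / 2.4 = 57.9 N/mm
STS2 = 238 / 2.4 = 99.2 N/mm
STS3 = 81 / 2.4 = 33.8 N/mm
Mean = (57.9 + 99.2 + 33.8) / 3 = 63.6 N/mm


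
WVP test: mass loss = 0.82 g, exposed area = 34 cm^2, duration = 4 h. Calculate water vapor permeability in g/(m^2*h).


WVP = mass_loss / (area x time) x 10000
WVP = 0.82 / (34 x 4) x 10000
WVP = 0.82 / 136 x 10000 = 60.29 g/(m^2*h)


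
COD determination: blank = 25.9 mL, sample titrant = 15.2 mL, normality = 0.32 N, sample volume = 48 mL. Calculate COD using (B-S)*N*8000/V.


COD = (25.9 - 15.2) x 0.32 x 8000 / 48
COD = 10.7 x 0.32 x 8000 / 48
COD = 570.7 mg/L


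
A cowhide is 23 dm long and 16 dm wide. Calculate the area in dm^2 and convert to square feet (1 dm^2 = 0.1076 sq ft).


368 dm^2
39.60 sq ft


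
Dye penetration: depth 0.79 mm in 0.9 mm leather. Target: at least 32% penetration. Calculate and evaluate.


Penetration = 87.8%
Meets target: Yes


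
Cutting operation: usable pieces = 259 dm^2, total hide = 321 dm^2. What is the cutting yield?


Yield = usable / total x 100
Yield = 259 / 321 x 100 = 80.7%


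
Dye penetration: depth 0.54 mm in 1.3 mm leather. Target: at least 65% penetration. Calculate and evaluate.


Penetration = 0.54 / 1.3 x 100 = 41.5%
Target: 65%
Meets target: No


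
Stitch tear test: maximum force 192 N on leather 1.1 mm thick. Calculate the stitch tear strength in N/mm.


174.5 N/mm

Stitch tear strength = force / thickness
STS = 192 / 1.1 = 174.5 N/mm


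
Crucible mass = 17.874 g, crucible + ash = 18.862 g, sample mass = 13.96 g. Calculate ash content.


Ash mass = 0.988 g
Ash content = 7.08%

Ash mass = 18.862 - 17.874 = 0.988 g
Ash% = 0.988 / 13.96 x 100 = 7.08%


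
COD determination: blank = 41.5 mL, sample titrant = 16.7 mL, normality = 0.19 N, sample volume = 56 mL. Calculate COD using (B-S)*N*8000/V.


COD = (41.5 - 16.7) x 0.19 x 8000 / 56
COD = 24.8 x 0.19 x 8000 / 56
COD = 673.1 mg/L


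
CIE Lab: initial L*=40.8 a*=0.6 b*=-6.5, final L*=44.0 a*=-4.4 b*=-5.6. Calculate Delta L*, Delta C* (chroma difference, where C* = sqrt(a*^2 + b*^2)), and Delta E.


Delta L* = 44.0 - 40.8 = 3.2
C1* = sqrt((0.6)^2 + (-6.5)^2) = 6.528
C2* = sqrt((-4.4)^2 + (-5.6)^2) = 7.122
Delta C* = 7.122 - 6.528 = 0.59
Delta E = sqrt((3.2)^2 + (-5.0)^2 + (0.9)^2) = 6.00


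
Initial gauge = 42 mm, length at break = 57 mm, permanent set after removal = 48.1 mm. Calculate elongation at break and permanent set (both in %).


Elongation at break = (57 - 42) / 42 x 100 = 35.7%
Permanent set = (48.1 - 42) / 42 x 100 = 14.5%


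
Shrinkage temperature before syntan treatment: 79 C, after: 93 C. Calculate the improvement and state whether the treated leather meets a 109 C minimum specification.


Improvement = 14 C
Meets 109 C spec: No

Improvement = 93 - 79 = 14 C
Spec check: 93 C >= 109 C? No


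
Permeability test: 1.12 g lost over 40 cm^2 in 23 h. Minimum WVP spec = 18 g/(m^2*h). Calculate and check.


WVP = 1.12 / (40 x 23) x 10000 = 12.17 g/(m^2*h)
Minimum: 18 g/(m^2*h)
Meets spec: No


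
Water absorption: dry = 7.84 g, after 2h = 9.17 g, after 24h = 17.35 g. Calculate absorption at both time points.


2h absorption = 17.0%
24h absorption = 121.3%

WA (2h) = (9.17 - 7.84) / 7.84 x 100 = 17.0%
WA (24h) = (17.35 - 7.84) / 7.84 x 100 = 121.3%


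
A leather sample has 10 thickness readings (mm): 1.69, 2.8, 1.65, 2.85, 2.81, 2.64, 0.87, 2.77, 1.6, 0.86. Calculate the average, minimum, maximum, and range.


Sum = 20.54
Average = 20.54 / 10 = 2.05 mm
Minimum = 0.86 mm
Maximum = 2.85 mm
Range = 2.85 - 0.86 = 1.99 mm


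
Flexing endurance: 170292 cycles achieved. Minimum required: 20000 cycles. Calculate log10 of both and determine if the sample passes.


log10(170292) = 5.23
log10(20000) = 4.30
Passes: Yes


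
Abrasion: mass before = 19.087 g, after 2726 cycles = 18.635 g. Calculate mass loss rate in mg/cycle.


0.166 mg/cycle

Mass loss = 19.087 - 18.635 = 0.452 g
Rate = 0.452 / 2726 x 1000 = 0.166 mg/cycle


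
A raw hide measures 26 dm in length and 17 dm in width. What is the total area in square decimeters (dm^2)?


442 dm^2

Area = length x width
Area = 26 x 17 = 442 dm^2


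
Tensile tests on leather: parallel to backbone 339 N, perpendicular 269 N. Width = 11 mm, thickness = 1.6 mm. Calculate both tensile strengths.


Area = 11 x 1.6 = 17.6 mm^2
TS (parallel) = 339 / 17.6 = 19.26 N/mm^2
TS (perpendicular) = 269 / 17.6 = 15.28 N/mm^2


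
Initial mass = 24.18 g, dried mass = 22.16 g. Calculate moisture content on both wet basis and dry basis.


Wet basis = 8.4%
Dry basis = 9.1%

Moisture lost = 24.18 - 22.16 = 2.02 g
Wet basis MC = 2.02 / 24.18 x 100 = 8.4%
Dry basis MC = 2.02 / 22.16 x 100 = 9.1%


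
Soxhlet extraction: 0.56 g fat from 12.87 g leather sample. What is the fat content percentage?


Fat content = 0.56 / 12.87 x 100
Fat = 4.4%


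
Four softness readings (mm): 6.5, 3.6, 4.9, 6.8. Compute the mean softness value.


5.45 mm

Sum = 6.5 + 3.6 + 4.9 + 6.8
Mean = 21.8 / 4 = 5.45 mm


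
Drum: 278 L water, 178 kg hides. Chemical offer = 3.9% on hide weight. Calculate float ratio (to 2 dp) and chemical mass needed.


Float ratio = 278 / 178 = 1.56
Chemical = 178 x 3.9 / 100 = 6.942 kg


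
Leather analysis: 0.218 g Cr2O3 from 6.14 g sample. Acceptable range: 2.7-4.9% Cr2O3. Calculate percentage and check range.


Cr2O3 = 3.55%
Within range: Yes

Cr2O3% = 0.218 / 6.14 x 100 = 3.55%
Acceptable range: 2.7 to 4.9%
Within range: Yes


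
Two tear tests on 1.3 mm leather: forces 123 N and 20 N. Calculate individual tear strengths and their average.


Tear 1 = 94.6 N/mm
Tear 2 = 15.4 N/mm
Average = 55.0 N/mm

Tear 1 = 123 / 1.3 = 94.6 N/mm
Tear 2 = 20 / 1.3 = 15.4 N/mm
Average = (94.6 + 15.4) / 2 = 55.0 N/mm


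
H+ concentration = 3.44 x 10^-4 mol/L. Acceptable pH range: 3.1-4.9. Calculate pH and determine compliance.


pH = -log10(3.44 x 10^-4) = 3.46
Range: 3.1 to 4.9
Compliant: Yes


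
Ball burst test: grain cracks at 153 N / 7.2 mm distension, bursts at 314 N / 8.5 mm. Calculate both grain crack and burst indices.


Crack index = 153 / 7.2 = 21.3 N/mm
Burst index = 314 / 8.5 = 36.9 N/mm


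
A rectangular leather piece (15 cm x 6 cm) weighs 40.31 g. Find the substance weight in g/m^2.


4478.9 g/m^2


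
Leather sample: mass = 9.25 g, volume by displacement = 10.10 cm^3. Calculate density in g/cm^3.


Density = mass / volume
Density = 9.25 / 10.10 = 0.916 g/cm^3


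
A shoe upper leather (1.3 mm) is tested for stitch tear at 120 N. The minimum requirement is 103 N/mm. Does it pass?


STS = 120 / 1.3 = 92.3 N/mm
Minimum required: 103 N/mm
Passes: No


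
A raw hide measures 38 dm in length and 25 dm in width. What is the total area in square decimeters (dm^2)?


Area = length x width
Area = 38 x 25 = 950 dm^2


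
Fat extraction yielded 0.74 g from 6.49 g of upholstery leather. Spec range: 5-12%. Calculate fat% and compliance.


Fat content = 11.4%
Compliant: Yes

Fat% = 0.74 / 6.49 x 100 = 11.4%
Spec range: 5-12%
Compliant: Yes


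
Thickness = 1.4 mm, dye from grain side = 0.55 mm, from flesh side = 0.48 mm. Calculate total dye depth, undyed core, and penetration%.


Total dyed = 0.55 + 0.48 = 1.03 mm
Undyed core = 1.4 - 1.03 = 0.37 mm
Penetration = 1.03 / 1.4 x 100 = 73.6%


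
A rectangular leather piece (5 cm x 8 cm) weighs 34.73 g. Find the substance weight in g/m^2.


8682.5 g/m^2


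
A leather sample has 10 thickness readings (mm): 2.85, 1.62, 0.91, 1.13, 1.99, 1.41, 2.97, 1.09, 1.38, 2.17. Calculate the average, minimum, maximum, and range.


Average = 1.75 mm
Min = 0.91 mm
Max = 2.97 mm
Range = 2.06 mm


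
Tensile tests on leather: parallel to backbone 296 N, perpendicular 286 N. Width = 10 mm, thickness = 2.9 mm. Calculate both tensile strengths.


Area = 10 x 2.9 = 29.0 mm^2
TS (parallel) = 296 / 29.0 = 10.21 N/mm^2
TS (perpendicular) = 286 / 29.0 = 9.86 N/mm^2


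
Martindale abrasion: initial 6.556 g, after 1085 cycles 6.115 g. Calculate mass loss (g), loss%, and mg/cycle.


Mass loss = 0.441 g
Loss = 6.73%
Rate = 0.406 mg/cycle


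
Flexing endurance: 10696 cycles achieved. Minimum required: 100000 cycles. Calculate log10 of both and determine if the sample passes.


Achieved: log10 = 4.03
Required: log10 = 5.00
Passes: No


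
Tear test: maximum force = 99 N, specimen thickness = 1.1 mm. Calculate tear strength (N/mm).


Tear strength = force / thickness
Tear = 99 / 1.1 = 90.0 N/mm


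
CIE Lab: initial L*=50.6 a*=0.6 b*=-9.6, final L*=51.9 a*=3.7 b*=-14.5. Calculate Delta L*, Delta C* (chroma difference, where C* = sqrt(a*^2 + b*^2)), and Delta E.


Delta L* = 1.3
Delta C* = 5.35
Delta E = 5.94

Delta L* = 51.9 - 50.6 = 1.3
C1* = sqrt((0.6)^2 + (-9.6)^2) = 9.619
C2* = sqrt((3.7)^2 + (-14.5)^2) = 14.965
Delta C* = 14.965 - 9.619 = 5.35
Delta E = sqrt((1.3)^2 + (3.1)^2 + (-4.9)^2) = 5.94


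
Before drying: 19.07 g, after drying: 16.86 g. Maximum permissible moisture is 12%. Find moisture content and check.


MC = (19.07 - 16.86) / 19.07 x 100 = 11.6%
Maximum: 12%
Acceptable: Yes


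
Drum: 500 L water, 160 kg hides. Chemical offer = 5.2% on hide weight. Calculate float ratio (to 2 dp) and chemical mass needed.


Float ratio = 3.13
Chemical needed = 8.32 kg

Float ratio = 500 / 160 = 3.13
Chemical = 160 x 5.2 / 100 = 8.32 kg


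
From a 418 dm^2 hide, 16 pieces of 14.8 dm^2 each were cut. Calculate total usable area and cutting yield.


Total usable = 16 x 14.8 = 236.8 dm^2
Yield = 236.8 / 418 x 100 = 56.7%


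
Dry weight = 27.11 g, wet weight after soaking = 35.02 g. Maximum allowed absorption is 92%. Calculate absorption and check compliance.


Absorption = 29.2%
Compliant: Yes


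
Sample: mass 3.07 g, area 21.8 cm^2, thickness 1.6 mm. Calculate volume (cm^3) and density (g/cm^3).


Volume = 3.488 cm^3
Density = 0.880 g/cm^3

Thickness in cm = 1.6 / 10 = 0.16 cm
Volume = 21.8 x 0.16 = 3.488 cm^3
Density = 3.07 / 3.488 = 0.880 g/cm^3


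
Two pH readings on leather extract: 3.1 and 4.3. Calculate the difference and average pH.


Difference = 1.2
Average pH = 3.70


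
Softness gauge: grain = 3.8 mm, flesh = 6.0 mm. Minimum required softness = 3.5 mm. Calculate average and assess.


Average = (3.8 + 6.0) / 2 = 4.90 mm
Minimum = 3.5 mm
Meets requirement: Yes


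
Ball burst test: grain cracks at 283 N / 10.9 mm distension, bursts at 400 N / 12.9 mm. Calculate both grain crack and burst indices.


Crack index = 283 / 10.9 = 26.0 N/mm
Burst index = 400 / 12.9 = 31.0 N/mm


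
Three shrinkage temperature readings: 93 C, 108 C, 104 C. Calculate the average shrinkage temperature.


101.7 C


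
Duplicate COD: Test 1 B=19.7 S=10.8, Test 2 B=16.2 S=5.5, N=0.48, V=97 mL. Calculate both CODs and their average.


COD1 = 352.3 mg/L
COD2 = 423.6 mg/L
Average = 388.0 mg/L

COD1 = (19.7 - 10.8) x 0.48 x 8000 / 97 = 352.3 mg/L
COD2 = (16.2 - 5.5) x 0.48 x 8000 / 97 = 423.6 mg/L
Average = (352.3 + 423.6) / 2 = 388.0 mg/L


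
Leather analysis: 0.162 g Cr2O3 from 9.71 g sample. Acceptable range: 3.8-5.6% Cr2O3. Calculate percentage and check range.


Cr2O3 = 1.67%
Within range: No

Cr2O3% = 0.162 / 9.71 x 100 = 1.67%
Acceptable range: 3.8 to 5.6%
Within range: No


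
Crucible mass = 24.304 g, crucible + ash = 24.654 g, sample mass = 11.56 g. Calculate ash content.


Ash mass = 24.654 - 24.304 = 0.350 g
Ash% = 0.350 / 11.56 x 100 = 3.03%


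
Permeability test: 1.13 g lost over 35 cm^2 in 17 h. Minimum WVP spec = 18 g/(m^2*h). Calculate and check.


WVP = 1.13 / (35 x 17) x 10000 = 18.99 g/(m^2*h)
Minimum: 18 g/(m^2*h)
Meets spec: Yes


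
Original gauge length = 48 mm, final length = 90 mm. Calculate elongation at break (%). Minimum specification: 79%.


Elongation = 87.5%
Meets spec: Yes

Extension = 90 - 48 = 42 mm
Elongation = 42 / 48 x 100 = 87.5%
Minimum required: 79%
Meets specification: Yes


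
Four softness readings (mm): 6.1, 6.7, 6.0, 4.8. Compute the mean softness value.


Sum = 6.1 + 6.7 + 6.0 + 4.8
Mean = 23.6 / 4 = 5.90 mm


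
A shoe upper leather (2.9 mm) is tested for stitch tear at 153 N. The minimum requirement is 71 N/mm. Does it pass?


STS = 52.8 N/mm
Passes: No


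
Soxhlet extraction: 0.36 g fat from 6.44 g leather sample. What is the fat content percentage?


5.6%

Fat content = 0.36 / 6.44 x 100
Fat = 5.6%


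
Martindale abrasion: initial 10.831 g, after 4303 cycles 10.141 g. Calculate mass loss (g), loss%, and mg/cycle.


Mass loss = 0.690 g
Loss = 6.37%
Rate = 0.160 mg/cycle

Loss = 10.831 - 10.141 = 0.690 g
Loss% = 0.690 / 10.831 x 100 = 6.37%
Rate = 0.690 / 4303 x 1000 = 0.160 mg/cycle


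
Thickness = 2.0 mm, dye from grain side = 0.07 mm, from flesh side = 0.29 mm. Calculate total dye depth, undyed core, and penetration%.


Total dyed = 0.36 mm
Undyed core = 1.64 mm
Penetration = 18.0%


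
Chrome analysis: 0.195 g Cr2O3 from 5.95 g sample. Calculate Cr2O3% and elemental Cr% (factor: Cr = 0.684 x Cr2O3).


Cr2O3% = 0.195 / 5.95 x 100 = 3.28%
Cr% = 3.28 x 0.684 = 2.24%


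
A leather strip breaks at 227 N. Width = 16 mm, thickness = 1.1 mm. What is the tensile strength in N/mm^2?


Cross-sectional area = 16 x 1.1 = 17.6 mm^2
Tensile strength = 227 / 17.6 = 12.90 N/mm^2


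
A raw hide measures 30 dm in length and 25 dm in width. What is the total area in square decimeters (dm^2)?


750 dm^2

Area = length x width
Area = 30 x 25 = 750 dm^2


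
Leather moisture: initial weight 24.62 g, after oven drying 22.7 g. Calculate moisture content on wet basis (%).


7.8%

Moisture = 24.62 - 22.7 = 1.92 g
MC = 1.92 / 24.62 x 100 = 7.8%


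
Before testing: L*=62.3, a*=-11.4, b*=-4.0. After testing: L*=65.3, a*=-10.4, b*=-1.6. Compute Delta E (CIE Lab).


dL = 65.3 - 62.3 = 3.0
da = -10.4 - (-11.4) = 1.0
db = -1.6 - (-4.0) = 2.4
dE = sqrt((3.0)^2 + (1.0)^2 + (2.4)^2) = 3.97


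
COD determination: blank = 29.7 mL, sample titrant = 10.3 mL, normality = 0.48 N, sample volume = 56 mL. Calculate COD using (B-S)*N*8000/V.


COD = (29.7 - 10.3) x 0.48 x 8000 / 56
COD = 19.4 x 0.48 x 8000 / 56
COD = 1330.3 mg/L


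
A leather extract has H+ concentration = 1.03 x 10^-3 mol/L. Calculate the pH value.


pH = -log10[H+]
pH = -log10(1.03 x 10^-3) = 2.99


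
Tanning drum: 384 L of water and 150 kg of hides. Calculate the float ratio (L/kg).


2.6

Float ratio = water / hide weight
Ratio = 384 / 150 = 2.6


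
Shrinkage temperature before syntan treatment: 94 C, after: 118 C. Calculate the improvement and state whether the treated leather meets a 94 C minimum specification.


Improvement = 24 C
Meets 94 C spec: Yes

Improvement = 118 - 94 = 24 C
Spec check: 118 C >= 94 C? Yes


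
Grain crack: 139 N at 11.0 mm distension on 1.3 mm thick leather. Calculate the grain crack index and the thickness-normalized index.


Crack index = 139 / 11.0 = 12.6 N/mm
Normalized = 12.6 / 1.3 = 9.7 N/mm per mm


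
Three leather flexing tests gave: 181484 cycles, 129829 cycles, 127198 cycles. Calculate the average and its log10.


Average = 146170 cycles
log10 = 5.16

Average = (181484 + 129829 + 127198) / 3 = 146170 cycles
log10(146170) = 5.16


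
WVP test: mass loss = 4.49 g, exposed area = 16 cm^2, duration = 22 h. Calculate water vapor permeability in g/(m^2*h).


WVP = mass_loss / (area x time) x 10000
WVP = 4.49 / (16 x 22) x 10000
WVP = 4.49 / 352 x 10000 = 127.56 g/(m^2*h)


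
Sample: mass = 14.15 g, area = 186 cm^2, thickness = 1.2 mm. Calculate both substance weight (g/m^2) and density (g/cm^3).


SW = 14.15 / 186 x 10000 = 760.8 g/m^2
Volume = 186 x 1.2 / 10 = 22.32 cm^3
Density = 14.15 / 22.32 = 0.634 g/cm^3


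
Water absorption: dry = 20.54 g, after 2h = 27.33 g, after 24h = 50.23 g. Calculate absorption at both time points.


WA (2h) = (27.33 - 20.54) / 20.54 x 100 = 33.1%
WA (24h) = (50.23 - 20.54) / 20.54 x 100 = 144.5%


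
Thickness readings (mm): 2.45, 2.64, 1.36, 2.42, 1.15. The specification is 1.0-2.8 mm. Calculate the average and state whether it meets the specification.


Average = 2.00 mm
Within specification: Yes

Sum = 10.02
Average = 10.02 / 5 = 2.00 mm
Specification range: 1.0 to 2.8 mm
Within spec: Yes


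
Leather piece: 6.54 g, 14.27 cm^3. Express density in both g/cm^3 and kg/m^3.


0.458 g/cm^3
458 kg/m^3

Density = 6.54 / 14.27 = 0.458 g/cm^3
Convert: 0.458 x 1000 = 458 kg/m^3


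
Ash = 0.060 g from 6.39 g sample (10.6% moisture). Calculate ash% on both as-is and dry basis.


As-is ash = 0.94%
Dry-basis ash = 1.05%

As-is ash% = 0.060 / 6.39 x 100 = 0.94%
Dry mass = 6.39 x (100 - 10.6) / 100 = 5.71266 g
Dry-basis ash% = 0.060 / 5.71266 x 100 = 1.05%


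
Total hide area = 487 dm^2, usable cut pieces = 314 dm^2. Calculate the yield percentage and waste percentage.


Yield = 64.5%
Waste = 35.5%

Yield = 314 / 487 x 100 = 64.5%
Waste = 487 - 314 = 173 dm^2
Waste% = 100 - 64.5 = 35.5%


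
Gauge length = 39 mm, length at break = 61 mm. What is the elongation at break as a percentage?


Extension = 61 - 39 = 22 mm
Elongation = 22 / 39 x 100 = 56.4%


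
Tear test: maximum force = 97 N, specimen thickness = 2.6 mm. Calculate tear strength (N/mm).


Tear strength = force / thickness
Tear = 97 / 2.6 = 37.3 N/mm


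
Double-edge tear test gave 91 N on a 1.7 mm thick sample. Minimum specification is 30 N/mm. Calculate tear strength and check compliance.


Tear strength = 91 / 1.7 = 53.5 N/mm
Required minimum = 30 N/mm
Compliant: Yes


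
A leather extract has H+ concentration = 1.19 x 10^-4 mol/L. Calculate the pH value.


pH = -log10[H+]
pH = -log10(1.19 x 10^-4) = 3.92


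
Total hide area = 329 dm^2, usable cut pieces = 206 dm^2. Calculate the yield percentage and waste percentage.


Yield = 62.6%
Waste = 37.4%


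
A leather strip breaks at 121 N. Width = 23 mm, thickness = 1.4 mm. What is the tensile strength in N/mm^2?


3.76 N/mm^2

Cross-sectional area = 23 x 1.4 = 32.2 mm^2
Tensile strength = 121 / 32.2 = 3.76 N/mm^2


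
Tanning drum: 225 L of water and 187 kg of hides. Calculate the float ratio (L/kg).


Float ratio = water / hide weight
Ratio = 225 / 187 = 1.2


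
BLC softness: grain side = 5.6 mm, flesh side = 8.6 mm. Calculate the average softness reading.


7.10 mm

Average = (5.6 + 8.6) / 2
Average = 7.10 mm
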